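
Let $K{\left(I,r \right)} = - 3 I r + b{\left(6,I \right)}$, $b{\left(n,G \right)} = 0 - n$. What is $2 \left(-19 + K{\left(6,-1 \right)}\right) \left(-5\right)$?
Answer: $70$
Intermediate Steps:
$b{\left(n,G \right)} = - n$
$K{\left(I,r \right)} = -6 - 3 I r$ ($K{\left(I,r \right)} = - 3 I r - 6 = -6 - 3 I r$)
$2 \left(-19 + K{\left(6,-1 \right)}\right) \left(-5\right) = 2 \left(-19 - \left(6 + 18 \left(-1\right)\right)\right) \left(-5\right) = 2 \left(-19 + \left(-6 + 18\right)\right) \left(-5\right) = 2 \left(-19 + 12\right) \left(-5\right) = 2 \left(-7\right) \left(-5\right) = \left(-14\right) \left(-5\right) = 70$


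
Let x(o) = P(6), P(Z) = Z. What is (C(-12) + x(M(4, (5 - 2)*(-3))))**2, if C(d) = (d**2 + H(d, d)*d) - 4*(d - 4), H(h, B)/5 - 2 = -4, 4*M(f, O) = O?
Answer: 111556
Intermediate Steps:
M(f, O) = O/4
x(o) = 6
H(h, B) = -10 (H(h, B) = 10 + 5*(-4) = 10 - 20 = -10)
C(d) = 16 + d**2 - 14*d (C(d) = (d**2 - 10*d) - 4*(d - 4) = (d**2 - 10*d) - 4*(-4 + d) = (d**2 - 10*d) + (16 - 4*d) = 16 + d**2 - 14*d)
(C(-12) + x(M(4, (5 - 2)*(-3))))**2 = ((16 + (-12)**2 - 14*(-12)) + 6)**2 = ((16 + 144 + 168) + 6)**2 = (328 + 6)**2 = 334**2 = 111556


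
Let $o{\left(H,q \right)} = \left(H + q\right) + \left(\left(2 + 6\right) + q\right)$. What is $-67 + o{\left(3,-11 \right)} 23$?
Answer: $-320$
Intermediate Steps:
$o{\left(H,q \right)} = 8 + H + 2 q$ ($o{\left(H,q \right)} = \left(H + q\right) + \left(8 + q\right) = 8 + H + 2 q$)
$-67 + o{\left(3,-11 \right)} 23 = -67 + \left(8 + 3 + 2 \left(-11\right)\right) 23 = -67 + \left(8 + 3 - 22\right) 23 = -67 - 253 = -320$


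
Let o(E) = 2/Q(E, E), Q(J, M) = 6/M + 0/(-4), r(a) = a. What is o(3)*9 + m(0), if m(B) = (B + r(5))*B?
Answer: 9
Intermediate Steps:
Q(J, M) = 6/M (Q(J, M) = 6/M + 0*(-1/4) = 6/M + 0 = 6/M)
m(B) = B*(5 + B) (m(B) = (B + 5)*B = (5 + B)*B = B*(5 + B))
o(E) = E/3 (o(E) = 2/((6/E)) = 2*(E/6) = E/3)
o(3)*9 + m(0) = ((1/3)*3)*9 + 0*(5 + 0) = 1*9 + 0*5 = 9 + 0 = 9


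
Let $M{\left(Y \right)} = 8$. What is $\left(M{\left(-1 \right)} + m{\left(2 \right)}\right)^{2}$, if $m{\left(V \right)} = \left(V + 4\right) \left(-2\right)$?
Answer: $16$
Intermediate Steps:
$m{\left(V \right)} = -8 - 2 V$ ($m{\left(V \right)} = \left(4 + V\right) \left(-2\right) = -8 - 2 V$)
$\left(M{\left(-1 \right)} + m{\left(2 \right)}\right)^{2} = \left(8 - 12\right)^{2} = \left(-4\right)^{2} = 16$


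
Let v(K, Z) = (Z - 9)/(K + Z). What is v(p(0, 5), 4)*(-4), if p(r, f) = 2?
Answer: 10/3 ≈ 3.3333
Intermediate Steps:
v(K, Z) = (-9 + Z)/(K + Z)
v(p(0, 5), 4)*(-4) = ((-9 + 4)/(2 + 4))*(-4) = (-5/6)*(-4) = ((1/6)*(-5))*(-4) = -5/6*(-4) = 10/3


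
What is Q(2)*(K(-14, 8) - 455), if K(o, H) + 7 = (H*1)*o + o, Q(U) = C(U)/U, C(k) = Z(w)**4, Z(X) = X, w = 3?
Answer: -23814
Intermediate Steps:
C(k) = 81 (C(k) = 3**4 = 81)
Q(U) = 81/U
K(o, H) = -7 + o + H*o (K(o, H) = -7 + ((H*1)*o + o) = -7 + (H*o + o) = -7 + (o + H*o) = -7 + o + H*o)
Q(2)*(K(-14, 8) - 455) = (81/2)*((-7 - 14 + 8*(-14)) - 455) = (81*(1/2))*((-7 - 14 - 112) - 455) = 81*(-133 - 455)/2 = (81/2)*(-588) = -23814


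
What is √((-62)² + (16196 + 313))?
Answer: √20353 ≈ 142.66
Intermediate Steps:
√((-62)² + (16196 + 313)) = √(3844 + 16509) = √20353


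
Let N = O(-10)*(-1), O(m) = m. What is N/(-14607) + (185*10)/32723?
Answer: 26695720/477984861 ≈ 0.055851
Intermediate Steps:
N = 10 (N = -10*(-1) = 10)
N/(-14607) + (185*10)/32723 = 10/(-14607) + (185*10)/32723 = 10*(-1/14607) + 1850*(1/32723) = -10/14607 + 1850/32723 = 26695720/477984861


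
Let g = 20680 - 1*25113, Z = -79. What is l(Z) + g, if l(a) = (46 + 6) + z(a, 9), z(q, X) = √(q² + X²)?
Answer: -4381 + √6322 ≈ -4301.5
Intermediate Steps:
z(q, X) = √(X² + q²)
l(a) = 52 + √(81 + a²) (l(a) = (46 + 6) + √(9² + a²) = 52 + √(81 + a²))
g = -4433 (g = 20680 - 25113 = -4433)
l(Z) + g = (52 + √(81 + (-79)²)) - 4433 = (52 + √(81 + 6241)) - 4433 = (52 + √6322) - 4433 = -4381 + √6322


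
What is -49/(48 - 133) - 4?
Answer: -291/85 ≈ -3.4235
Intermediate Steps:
-49/(48 - 133) - 4 = -49/(-85) - 4 = -1/85*(-49) - 4 = 49/85 - 4 = -291/85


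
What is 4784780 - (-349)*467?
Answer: 4947763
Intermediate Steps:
4784780 - (-349)*467 = 4784780 - 1*(-162983) = 4784780 + 162983 = 4947763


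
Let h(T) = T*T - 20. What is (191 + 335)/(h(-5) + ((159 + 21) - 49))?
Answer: 263/68 ≈ 3.8676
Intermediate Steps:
h(T) = -20 + T² (h(T) = T² - 20 = -20 + T²)
(191 + 335)/(h(-5) + ((159 + 21) - 49)) = (191 + 335)/((-20 + (-5)²) + ((159 + 21) - 49)) = 526/((-20 + 25) + (180 - 49)) = 526/(5 + 131) = 526/136 = 526*(1/136) = 263/68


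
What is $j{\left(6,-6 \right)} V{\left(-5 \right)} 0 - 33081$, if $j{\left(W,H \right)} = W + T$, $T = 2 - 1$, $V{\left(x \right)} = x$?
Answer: $-33081$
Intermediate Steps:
$T = 1$
$j{\left(W,H \right)} = 1 + W$ ($j{\left(W,H \right)} = W + 1 = 1 + W$)
$j{\left(6,-6 \right)} V{\left(-5 \right)} 0 - 33081 = \left(1 + 6\right) \left(-5\right) 0 - 33081 = 7 \left(-5\right) 0 - 33081 = \left(-35\right) 0 - 33081 = 0 - 33081 = -33081$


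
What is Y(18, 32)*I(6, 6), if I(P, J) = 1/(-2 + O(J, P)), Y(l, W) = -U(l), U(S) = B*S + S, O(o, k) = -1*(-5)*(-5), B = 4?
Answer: 10/3 ≈ 3.3333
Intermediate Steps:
O(o, k) = -25 (O(o, k) = 5*(-5) = -25)
U(S) = 5*S (U(S) = 4*S + S = 5*S)
Y(l, W) = -5*l
I(P, J) = -1/27 (I(P, J) = 1/(-2 - 25) = 1/(-27) = -1/27)
Y(18, 32)*I(6, 6) = -5*18*(-1/27) = -90*(-1/27) = 10/3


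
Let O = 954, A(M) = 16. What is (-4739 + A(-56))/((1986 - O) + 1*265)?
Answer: -4723/1297 ≈ -3.6415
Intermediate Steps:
(-4739 + A(-56))/((1986 - O) + 1*265) = (-4739 + 16)/((1986 - 1*954) + 1*265) = -4723/((1986 - 954) + 265) = -4723/(1032 + 265) = -4723/1297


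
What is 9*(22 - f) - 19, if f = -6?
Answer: 233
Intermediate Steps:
9*(22 - f) - 19 = 9*(22 - 1*(-6)) - 19 = 9*(22 + 6) - 19 = 9*28 - 19 = 252 - 19 = 233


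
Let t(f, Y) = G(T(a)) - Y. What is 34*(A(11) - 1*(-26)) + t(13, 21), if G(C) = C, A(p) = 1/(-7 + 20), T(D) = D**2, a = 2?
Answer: 11305/13 ≈ 869.62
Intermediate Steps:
A(p) = 1/13
t(f, Y) = 4 - Y (t(f, Y) = 2**2 - Y = 4 - Y)
34*(A(11) - 1*(-26)) + t(13, 21) = 34*(1/13 - 1*(-26)) + (4 - 1*21) = 34*(1/13 + 26) + (4 - 21) = 34*(339/13) - 17 = 11526/13 - 17 = 11305/13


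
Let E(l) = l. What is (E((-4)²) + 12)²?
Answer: 784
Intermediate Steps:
(E((-4)²) + 12)² = ((-4)² + 12)² = (16 + 12)² = 28² = 784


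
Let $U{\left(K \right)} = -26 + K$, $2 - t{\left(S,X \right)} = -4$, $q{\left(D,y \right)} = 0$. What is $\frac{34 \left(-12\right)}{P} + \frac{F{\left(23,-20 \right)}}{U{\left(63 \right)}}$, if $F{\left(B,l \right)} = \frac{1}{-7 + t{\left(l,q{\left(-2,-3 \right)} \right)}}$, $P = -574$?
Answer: $\frac{7261}{10619} \approx 0.68377$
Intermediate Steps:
$t{\left(S,X \right)} = 6$ ($t{\left(S,X \right)} = 2 - -4 = 2 + 4 = 6$)
$F{\left(B,l \right)} = -1$ ($F{\left(B,l \right)} = \frac{1}{-7 + 6} = \frac{1}{-1} = -1$)
$\frac{34 \left(-12\right)}{P} + \frac{F{\left(23,-20 \right)}}{U{\left(63 \right)}} = \frac{34 \left(-12\right)}{-574} - \frac{1}{-26 + 63} = \left(-408\right) \left(- \frac{1}{574}\right) - \frac{1}{37} = \frac{204}{287} - \frac{1}{37} = \frac{7261}{10619}$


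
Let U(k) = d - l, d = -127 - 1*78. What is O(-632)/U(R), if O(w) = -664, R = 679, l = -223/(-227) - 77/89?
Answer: 13414792/4143983 ≈ 3.2372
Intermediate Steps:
d = -205 (d = -127 - 78 = -205)
l = 2368/20203 (l = -223*(-1/227) - 77*1/89 = 223/227 - 77/89 = 2368/20203 ≈ 0.11721)
U(k) = -4143983/20203 (U(k) = -205 - 1*2368/20203 = -205 - 2368/20203 = -4143983/20203)
O(-632)/U(R) = -664/(-4143983/20203) = -664*(-20203/4143983) = 13414792/4143983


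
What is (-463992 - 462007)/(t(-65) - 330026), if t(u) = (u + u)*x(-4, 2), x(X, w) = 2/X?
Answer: 925999/329961 ≈ 2.8064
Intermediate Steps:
t(u) = -u (t(u) = (u + u)*(2/(-4)) = (2*u)*(2*(-¼)) = (2*u)*(-½) = -u)
(-463992 - 462007)/(t(-65) - 330026) = (-463992 - 462007)/(-1*(-65) - 330026) = -925999/(65 - 330026) = -925999/(-329961) = -925999*(-1/329961) = 925999/329961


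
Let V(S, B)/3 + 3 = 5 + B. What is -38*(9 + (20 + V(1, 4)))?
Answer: -1786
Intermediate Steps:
V(S, B) = 6 + 3*B (V(S, B) = -9 + 3*(5 + B) = -9 + (15 + 3*B) = 6 + 3*B)
-38*(9 + (20 + V(1, 4))) = -38*(9 + (20 + (6 + 3*4))) = -38*(9 + (20 + (6 + 12))) = -38*(9 + (20 + 18)) = -38*(9 + 38) = -38*47 = -1786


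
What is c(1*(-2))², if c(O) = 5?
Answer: 25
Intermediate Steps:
c(1*(-2))² = 5² = 25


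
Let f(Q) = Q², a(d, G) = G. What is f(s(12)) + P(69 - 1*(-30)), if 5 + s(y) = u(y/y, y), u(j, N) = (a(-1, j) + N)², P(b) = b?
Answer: 26995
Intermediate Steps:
u(j, N) = (N + j)² (u(j, N) = (j + N)² = (N + j)²)
s(y) = -5 + (1 + y)² (s(y) = -5 + (y + y/y)² = -5 + (y + 1)² = -5 + (1 + y)²)
f(s(12)) + P(69 - 1*(-30)) = (-5 + (1 + 12)²)² + (69 - 1*(-30)) = (-5 + 13²)² + (69 + 30) = (-5 + 169)² + 99 = 164² + 99 = 26896 + 99 = 26995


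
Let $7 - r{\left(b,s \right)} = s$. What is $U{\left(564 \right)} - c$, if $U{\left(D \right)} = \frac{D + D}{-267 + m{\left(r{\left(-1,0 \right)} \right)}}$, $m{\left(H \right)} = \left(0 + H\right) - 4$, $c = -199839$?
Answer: $\frac{2198182}{11} \approx 1.9983 \cdot 10^{5}$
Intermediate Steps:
$r{\left(b,s \right)} = 7 - s$
$m{\left(H \right)} = -4 + H$ ($m{\left(H \right)} = H - 4 = -4 + H$)
$U{\left(D \right)} = - \frac{D}{132}$ ($U{\left(D \right)} = \frac{D + D}{-267 + \left(-4 + \left(7 - 0\right)\right)} = \frac{2 D}{-267 + \left(-4 + \left(7 + 0\right)\right)} = \frac{2 D}{-267 + \left(-4 + 7\right)} = \frac{2 D}{-267 + 3} = \frac{2 D}{-264} = 2 D \left(- \frac{1}{264}\right) = - \frac{D}{132}$)
$U{\left(564 \right)} - c = \left(- \frac{1}{132}\right) 564 - -199839 = - \frac{47}{11} + 199839 = \frac{2198182}{11}$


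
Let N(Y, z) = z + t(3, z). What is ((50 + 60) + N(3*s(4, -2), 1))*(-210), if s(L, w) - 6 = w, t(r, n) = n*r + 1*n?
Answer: -24150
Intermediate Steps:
t(r, n) = n + n*r (t(r, n) = n*r + n = n + n*r)
s(L, w) = 6 + w
N(Y, z) = 5*z (N(Y, z) = z + z*(1 + 3) = z + z*4 = z + 4*z = 5*z)
((50 + 60) + N(3*s(4, -2), 1))*(-210) = ((50 + 60) + 5*1)*(-210) = (110 + 5)*(-210) = 115*(-210) = -24150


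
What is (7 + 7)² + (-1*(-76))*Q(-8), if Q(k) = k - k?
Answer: 196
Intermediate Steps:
Q(k) = 0
(7 + 7)² + (-1*(-76))*Q(-8) = (7 + 7)² - 1*(-76)*0 = 14² + 76*0 = 196 + 0 = 196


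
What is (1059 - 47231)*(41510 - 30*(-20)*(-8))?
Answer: -1694974120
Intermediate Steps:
(1059 - 47231)*(41510 - 30*(-20)*(-8)) = -46172*(41510 + 600*(-8)) = -46172*(41510 - 4800) = -46172*36710 = -1694974120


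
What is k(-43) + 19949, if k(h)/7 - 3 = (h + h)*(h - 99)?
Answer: 105454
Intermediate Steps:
k(h) = 21 + 14*h*(-99 + h) (k(h) = 21 + 7*((h + h)*(h - 99)) = 21 + 7*((2*h)*(-99 + h)) = 21 + 7*(2*h*(-99 + h)) = 21 + 14*h*(-99 + h))
k(-43) + 19949 = (21 - 1386*(-43) + 14*(-43)²) + 19949 = (21 + 59598 + 14*1849) + 19949 = (21 + 59598 + 25886) + 19949 = 85505 + 19949 = 105454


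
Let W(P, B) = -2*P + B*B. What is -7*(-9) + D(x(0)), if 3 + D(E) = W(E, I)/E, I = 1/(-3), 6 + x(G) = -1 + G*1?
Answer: 3653/63 ≈ 57.984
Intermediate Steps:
x(G) = -7 + G (x(G) = -6 + (-1 + G*1) = -6 + (-1 + G) = -7 + G)
I = -⅓ ≈ -0.33333
W(P, B) = B² - 2*P (W(P, B) = -2*P + B² = B² - 2*P)
D(E) = -3 + (⅑ - 2*E)/E (D(E) = -3 + ((-⅓)² - 2*E)/E = -3 + (⅑ - 2*E)/E)
-7*(-9) + D(x(0)) = -7*(-9) + (-5 + 1/(9*(-7 + 0))) = 63 + (-5 + (⅑)/(-7)) = 63 + (-5 + (⅑)*(-⅐)) = 63 + (-5 - 1/63) = 63 - 316/63 = 3653/63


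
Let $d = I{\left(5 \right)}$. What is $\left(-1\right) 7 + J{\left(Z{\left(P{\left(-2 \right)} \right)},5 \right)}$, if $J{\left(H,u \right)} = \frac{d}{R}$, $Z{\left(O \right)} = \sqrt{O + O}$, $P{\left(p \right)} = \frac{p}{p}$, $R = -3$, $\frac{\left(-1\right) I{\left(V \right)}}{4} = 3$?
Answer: $-3$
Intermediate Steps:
$I{\left(V \right)} = -12$ ($I{\left(V \right)} = \left(-4\right) 3 = -12$)
$d = -12$
$P{\left(p \right)} = 1$
$Z{\left(O \right)} = \sqrt{2} \sqrt{O}$ ($Z{\left(O \right)} = \sqrt{2 O} = \sqrt{2} \sqrt{O}$)
$J{\left(H,u \right)} = 4$ ($J{\left(H,u \right)} = - \frac{12}{-3} = \left(-12\right) \left(- \frac{1}{3}\right) = 4$)
$\left(-1\right) 7 + J{\left(Z{\left(P{\left(-2 \right)} \right)},5 \right)} = \left(-1\right) 7 + 4 = -7 + 4 = -3$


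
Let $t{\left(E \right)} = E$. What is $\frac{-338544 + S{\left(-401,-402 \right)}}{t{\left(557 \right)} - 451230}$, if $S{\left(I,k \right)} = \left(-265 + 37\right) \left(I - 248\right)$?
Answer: $\frac{190572}{450673} \approx 0.42286$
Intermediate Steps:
$S{\left(I,k \right)} = 56544 - 228 I$ ($S{\left(I,k \right)} = - 228 \left(-248 + I\right) = 56544 - 228 I$)
$\frac{-338544 + S{\left(-401,-402 \right)}}{t{\left(557 \right)} - 451230} = \frac{-338544 + \left(56544 - -91428\right)}{557 - 451230} = \frac{-338544 + \left(56544 + 91428\right)}{-450673} = \left(-338544 + 147972\right) \left(- \frac{1}{450673}\right) = \left(-190572\right) \left(- \frac{1}{450673}\right) = \frac{190572}{450673}$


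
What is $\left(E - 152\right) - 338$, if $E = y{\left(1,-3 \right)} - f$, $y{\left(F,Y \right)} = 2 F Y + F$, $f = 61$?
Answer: $-556$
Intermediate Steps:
$y{\left(F,Y \right)} = F + 2 F Y$ ($y{\left(F,Y \right)} = 2 F Y + F = F + 2 F Y$)
$E = -66$ ($E = 1 \left(1 + 2 \left(-3\right)\right) - 61 = 1 \left(1 - 6\right) - 61 = 1 \left(-5\right) - 61 = -5 - 61 = -66$)
$\left(E - 152\right) - 338 = \left(-66 - 152\right) - 338 = -218 - 338 = -556$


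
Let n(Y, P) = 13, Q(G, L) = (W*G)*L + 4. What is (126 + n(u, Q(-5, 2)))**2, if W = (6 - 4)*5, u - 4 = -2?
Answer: 19321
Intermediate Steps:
u = 2 (u = 4 - 2 = 2)
W = 10 (W = 2*5 = 10)
Q(G, L) = 4 + 10*G*L (Q(G, L) = (10*G)*L + 4 = 10*G*L + 4 = 4 + 10*G*L)
(126 + n(u, Q(-5, 2)))**2 = (126 + 13)**2 = 139**2 = 19321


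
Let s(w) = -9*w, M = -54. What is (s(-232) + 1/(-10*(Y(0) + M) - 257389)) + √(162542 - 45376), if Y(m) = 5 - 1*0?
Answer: 536405111/256899 + √117166 ≈ 2430.3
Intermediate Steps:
Y(m) = 5 (Y(m) = 5 + 0 = 5)
(s(-232) + 1/(-10*(Y(0) + M) - 257389)) + √(162542 - 45376) = (-9*(-232) + 1/(-10*(5 - 54) - 257389)) + √(162542 - 45376) = (2088 + 1/(-10*(-49) - 257389)) + √117166 = (2088 + 1/(490 - 257389)) + √117166 = (2088 + 1/(-256899)) + √117166 = (2088 - 1/256899) + √117166 = 536405111/256899 + √117166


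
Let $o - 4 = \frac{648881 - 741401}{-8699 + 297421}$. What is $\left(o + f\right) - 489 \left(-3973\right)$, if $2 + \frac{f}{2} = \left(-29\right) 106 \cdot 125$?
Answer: $\frac{169522642957}{144361} \approx 1.1743 \cdot 10^{6}$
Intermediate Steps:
$f = -768504$ ($f = -4 + 2 \left(-29\right) 106 \cdot 125 = -4 + 2 \left(\left(-3074\right) 125\right) = -4 + 2 \left(-384250\right) = -4 - 768500 = -768504$)
$o = \frac{531184}{144361}$ ($o = 4 + \frac{648881 - 741401}{-8699 + 297421} = 4 - \frac{92520}{288722} = 4 - \frac{46260}{144361} = \frac{531184}{144361} \approx 3.6796$)
$\left(o + f\right) - 489 \left(-3973\right) = \left(\frac{531184}{144361} - 768504\right) - 489 \left(-3973\right) = - \frac{110941474760}{144361} - -1942797 = - \frac{110941474760}{144361} + 1942797 = \frac{169522642957}{144361}$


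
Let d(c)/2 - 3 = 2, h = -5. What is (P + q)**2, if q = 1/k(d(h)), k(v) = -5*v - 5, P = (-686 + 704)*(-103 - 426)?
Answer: 274273211521/3025 ≈ 9.0669e+7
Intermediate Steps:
d(c) = 10 (d(c) = 6 + 2*2 = 6 + 4 = 10)
P = -9522 (P = 18*(-529) = -9522)
k(v) = -5 - 5*v
q = -1/55 (q = 1/(-5 - 5*10) = 1/(-5 - 50) = 1/(-55) = -1/55 ≈ -0.018182)
(P + q)**2 = (-9522 - 1/55)**2 = (-523711/55)**2 = 274273211521/3025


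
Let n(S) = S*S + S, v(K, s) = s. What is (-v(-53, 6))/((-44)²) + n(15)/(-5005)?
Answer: -4497/88088 ≈ -0.051051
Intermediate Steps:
n(S) = S + S² (n(S) = S² + S = S + S²)
(-v(-53, 6))/((-44)²) + n(15)/(-5005) = (-1*6)/((-44)²) + (15*(1 + 15))/(-5005) = -6/1936 + (15*16)*(-1/5005) = -6*1/1936 + 240*(-1/5005) = -3/968 - 48/1001 = -4497/88088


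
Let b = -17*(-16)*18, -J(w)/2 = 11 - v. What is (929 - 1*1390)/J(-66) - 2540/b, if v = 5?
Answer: 46387/1224 ≈ 37.898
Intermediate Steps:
J(w) = -12 (J(w) = -2*(11 - 1*5) = -2*(11 - 5) = -2*6 = -12)
b = 4896 (b = 272*18 = 4896)
(929 - 1*1390)/J(-66) - 2540/b = (929 - 1*1390)/(-12) - 2540/4896 = (929 - 1390)*(-1/12) - 2540*1/4896 = -461*(-1/12) - 635/1224 = 461/12 - 635/1224 = 46387/1224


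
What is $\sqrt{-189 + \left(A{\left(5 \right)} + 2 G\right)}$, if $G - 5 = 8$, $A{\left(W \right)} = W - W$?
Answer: $i \sqrt{163} \approx 12.767 i$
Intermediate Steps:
$A{\left(W \right)} = 0$
$G = 13$ ($G = 5 + 8 = 13$)
$\sqrt{-189 + \left(A{\left(5 \right)} + 2 G\right)} = \sqrt{-189 + \left(0 + 2 \cdot 13\right)} = \sqrt{-189 + \left(0 + 26\right)} = \sqrt{-189 + 26} = \sqrt{-163} = i \sqrt{163}$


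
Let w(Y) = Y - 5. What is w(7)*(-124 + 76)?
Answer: -96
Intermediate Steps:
w(Y) = -5 + Y
w(7)*(-124 + 76) = (-5 + 7)*(-124 + 76) = 2*(-48) = -96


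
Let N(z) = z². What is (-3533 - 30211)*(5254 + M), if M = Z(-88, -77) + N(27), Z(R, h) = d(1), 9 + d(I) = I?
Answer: -201620400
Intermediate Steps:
d(I) = -9 + I
Z(R, h) = -8 (Z(R, h) = -9 + 1 = -8)
M = 721 (M = -8 + 27² = -8 + 729 = 721)
(-3533 - 30211)*(5254 + M) = (-3533 - 30211)*(5254 + 721) = -33744*5975 = -201620400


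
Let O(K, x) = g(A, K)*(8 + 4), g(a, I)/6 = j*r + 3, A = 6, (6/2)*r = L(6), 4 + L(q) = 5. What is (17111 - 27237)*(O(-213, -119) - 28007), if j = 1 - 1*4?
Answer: 282140738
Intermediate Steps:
j = -3 (j = 1 - 4 = -3)
L(q) = 1 (L(q) = -4 + 5 = 1)
r = ⅓ (r = (⅓)*1 = ⅓ ≈ 0.33333)
g(a, I) = 12 (g(a, I) = 6*(-3*⅓ + 3) = 6*(-1 + 3) = 6*2 = 12)
O(K, x) = 144 (O(K, x) = 12*(8 + 4) = 12*12 = 144)
(17111 - 27237)*(O(-213, -119) - 28007) = (17111 - 27237)*(144 - 28007) = -10126*(-27863) = 282140738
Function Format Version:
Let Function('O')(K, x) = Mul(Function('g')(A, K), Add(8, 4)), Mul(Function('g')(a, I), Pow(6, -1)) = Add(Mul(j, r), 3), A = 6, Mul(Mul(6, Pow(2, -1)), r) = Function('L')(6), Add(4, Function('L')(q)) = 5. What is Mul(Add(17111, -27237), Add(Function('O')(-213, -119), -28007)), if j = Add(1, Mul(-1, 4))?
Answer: 282140738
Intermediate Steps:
j = -3 (j = Add(1, -4) = -3)
Function('L')(q) = 1 (Function('L')(q) = Add(-4, 5) = 1)
r = Rational(1, 3) (r = Mul(Rational(1, 3), 1) = Rational(1, 3) ≈ 0.33333)
Function('g')(a, I) = 12 (Function('g')(a, I) = Mul(6, Add(Mul(-3, Rational(1, 3)), 3)) = Mul(6, Add(-1, 3)) = Mul(6, 2) = 12)
Function('O')(K, x) = 144 (Function('O')(K, x) = Mul(12, Add(8, 4)) = Mul(12, 12) = 144)
Mul(Add(17111, -27237), Add(Function('O')(-213, -119), -28007)) = Mul(Add(17111, -27237), Add(144, -28007)) = Mul(-10126, -27863) = 282140738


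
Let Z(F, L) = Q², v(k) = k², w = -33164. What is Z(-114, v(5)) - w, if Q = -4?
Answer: 33180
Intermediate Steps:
Z(F, L) = 16 (Z(F, L) = (-4)² = 16)
Z(-114, v(5)) - w = 16 - 1*(-33164) = 16 + 33164 = 33180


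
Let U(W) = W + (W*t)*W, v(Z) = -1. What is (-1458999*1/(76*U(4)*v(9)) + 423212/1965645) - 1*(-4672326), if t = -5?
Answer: 146938210366157/31450320 ≈ 4.6721e+6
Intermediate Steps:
U(W) = W - 5*W² (U(W) = W + (W*(-5))*W = W + (-5*W)*W = W - 5*W²)
(-1458999*1/(76*U(4)*v(9)) + 423212/1965645) - 1*(-4672326) = (-1458999*(-1/(304*(1 - 5*4))) + 423212/1965645) - 1*(-4672326) = (-1458999*(-1/(304*(1 - 20))) + 423212*(1/1965645)) + 4672326 = (-1458999/(-4*(-19)*76) + 423212/1965645) + 4672326 = (-1458999/(-1*(-76)*76) + 423212/1965645) + 4672326 = (-1458999/(76*76) + 423212/1965645) + 4672326 = (-1458999/5776 + 423212/1965645) + 4672326 = -7937478163/31450320 + 4672326 = 146938210366157/31450320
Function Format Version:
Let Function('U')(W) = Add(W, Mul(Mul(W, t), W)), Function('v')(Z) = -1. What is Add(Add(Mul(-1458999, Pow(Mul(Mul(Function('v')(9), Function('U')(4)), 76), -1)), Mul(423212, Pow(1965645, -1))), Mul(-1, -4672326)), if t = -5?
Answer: Rational(146938210366157, 31450320) ≈ 4.6721e+6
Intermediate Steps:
Function('U')(W) = Add(W, Mul(-5, Pow(W, 2))) (Function('U')(W) = Add(W, Mul(Mul(W, -5), W)) = Add(W, Mul(Mul(-5, W), W)) = Add(W, Mul(-5, Pow(W, 2))))
Add(Add(Mul(-1458999, Pow(Mul(Mul(Function('v')(9), Function('U')(4)), 76), -1)), Mul(423212, Pow(1965645, -1))), Mul(-1, -4672326)) = Add(Add(Mul(-1458999, Pow(Mul(Mul(-1, Mul(4, Add(1, Mul(-5, 4)))), 76), -1)), Mul(423212, Pow(1965645, -1))), Mul(-1, -4672326)) = Add(Add(Mul(-1458999, Pow(Mul(Mul(-1, Mul(4, Add(1, -20))), 76), -1)), Mul(423212, Rational(1, 1965645))), 4672326) = Add(Add(Mul(-1458999, Pow(Mul(Mul(-1, Mul(4, -19)), 76), -1)), Rational(423212, 1965645)), 4672326) = Add(Add(Mul(-1458999, Pow(Mul(Mul(-1, -76), 76), -1)), Rational(423212, 1965645)), 4672326) = Add(Add(Mul(-1458999, Pow(Mul(76, 76), -1)), Rational(423212, 1965645)), 4672326) = Add(Add(Mul(-1458999, Pow(5776, -1)), Rational(423212, 1965645)), 4672326) = Add(Add(Mul(-1458999, Rational(1, 5776)), Rational(423212, 1965645)), 4672326) = Add(Add(Rational(-1458999, 5776), Rational(423212, 1965645)), 4672326) = Add(Rational(-7937478163, 31450320), 4672326) = Rational(146938210366157, 31450320)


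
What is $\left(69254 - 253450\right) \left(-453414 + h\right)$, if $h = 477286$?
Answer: $-4397126912$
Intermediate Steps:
$\left(69254 - 253450\right) \left(-453414 + h\right) = \left(69254 - 253450\right) \left(-453414 + 477286\right) = \left(-184196\right) 23872 = -4397126912$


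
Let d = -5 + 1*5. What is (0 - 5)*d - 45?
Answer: -45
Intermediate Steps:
d = 0 (d = -5 + 5 = 0)
(0 - 5)*d - 45 = (0 - 5)*0 - 45 = -5*0 - 45 = 0 - 45 = -45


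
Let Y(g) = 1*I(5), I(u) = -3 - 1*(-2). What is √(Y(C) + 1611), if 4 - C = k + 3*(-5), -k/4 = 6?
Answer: √1610 ≈ 40.125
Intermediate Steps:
k = -24 (k = -4*6 = -24)
I(u) = -1 (I(u) = -3 + 2 = -1)
C = 43 (C = 4 - (-24 + 3*(-5)) = 4 - (-24 - 15) = 4 - 1*(-39) = 4 + 39 = 43)
Y(g) = -1 (Y(g) = 1*(-1) = -1)
√(Y(C) + 1611) = √(-1 + 1611) = √1610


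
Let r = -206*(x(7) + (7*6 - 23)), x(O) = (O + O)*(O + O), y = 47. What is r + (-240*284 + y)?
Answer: -112403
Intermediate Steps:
x(O) = 4*O² (x(O) = (2*O)*(2*O) = 4*O²)
r = -44290 (r = -206*(4*7² + (7*6 - 23)) = -206*(4*49 + (42 - 23)) = -206*(196 + 19) = -206*215 = -44290)
r + (-240*284 + y) = -44290 + (-240*284 + 47) = -44290 + (-68160 + 47) = -44290 - 68113 = -112403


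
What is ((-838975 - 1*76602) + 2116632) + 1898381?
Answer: 3099436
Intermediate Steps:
((-838975 - 1*76602) + 2116632) + 1898381 = ((-838975 - 76602) + 2116632) + 1898381 = (-915577 + 2116632) + 1898381 = 1201055 + 1898381 = 3099436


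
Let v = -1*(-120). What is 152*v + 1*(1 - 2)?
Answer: 18239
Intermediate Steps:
v = 120
152*v + 1*(1 - 2) = 152*120 + 1*(1 - 2) = 18240 + 1*(-1) = 18240 - 1 = 18239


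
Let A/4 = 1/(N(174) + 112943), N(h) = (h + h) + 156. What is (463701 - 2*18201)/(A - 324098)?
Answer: -16158596551/12255981934 ≈ -1.3184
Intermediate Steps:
N(h) = 156 + 2*h (N(h) = 2*h + 156 = 156 + 2*h)
A = 4/113447 (A = 4/((156 + 2*174) + 112943) = 4/((156 + 348) + 112943) = 4/(504 + 112943) = 4/113447 ≈ 3.5259e-5)
(463701 - 2*18201)/(A - 324098) = (463701 - 2*18201)/(4/113447 - 324098) = (463701 - 36402)/(-36767945802/113447) = 427299*(-113447/36767945802) = -16158596551/12255981934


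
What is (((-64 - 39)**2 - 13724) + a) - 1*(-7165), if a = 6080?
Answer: 10130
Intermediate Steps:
(((-64 - 39)**2 - 13724) + a) - 1*(-7165) = (((-64 - 39)**2 - 13724) + 6080) - 1*(-7165) = (((-103)**2 - 13724) + 6080) + 7165 = ((10609 - 13724) + 6080) + 7165 = (-3115 + 6080) + 7165 = 2965 + 7165 = 10130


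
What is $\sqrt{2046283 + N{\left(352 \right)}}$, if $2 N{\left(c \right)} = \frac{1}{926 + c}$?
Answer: $\frac{\sqrt{371351253779}}{426} \approx 1430.5$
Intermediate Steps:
$N{\left(c \right)} = \frac{1}{2 \left(926 + c\right)}$
$\sqrt{2046283 + N{\left(352 \right)}} = \sqrt{2046283 + \frac{1}{2 \left(926 + 352\right)}} = \sqrt{2046283 + \frac{1}{2 \cdot 1278}} = \sqrt{2046283 + \frac{1}{2} \cdot \frac{1}{1278}} = \sqrt{2046283 + \frac{1}{2556}} = \sqrt{\frac{5230299349}{2556}} = \frac{\sqrt{371351253779}}{426}$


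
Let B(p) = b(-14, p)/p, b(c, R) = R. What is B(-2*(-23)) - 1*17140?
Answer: -17139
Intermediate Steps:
B(p) = 1 (B(p) = p/p = 1)
B(-2*(-23)) - 1*17140 = 1 - 1*17140 = 1 - 17140 = -17139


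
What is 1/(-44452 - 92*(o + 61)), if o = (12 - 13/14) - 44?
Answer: -7/329242 ≈ -2.1261e-5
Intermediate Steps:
o = -461/14 (o = (12 - 13*1/14) - 44 = (12 - 13/14) - 44 = 155/14 - 44 = -461/14 ≈ -32.929)
1/(-44452 - 92*(o + 61)) = 1/(-44452 - 92*(-461/14 + 61)) = 1/(-44452 - 92*393/14) = 1/(-44452 - 18078/7) = 1/(-329242/7) = -7/329242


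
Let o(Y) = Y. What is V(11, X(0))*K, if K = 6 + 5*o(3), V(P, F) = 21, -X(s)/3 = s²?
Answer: 441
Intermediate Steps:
X(s) = -3*s²
K = 21 (K = 6 + 5*3 = 6 + 15 = 21)
V(11, X(0))*K = 21*21 = 441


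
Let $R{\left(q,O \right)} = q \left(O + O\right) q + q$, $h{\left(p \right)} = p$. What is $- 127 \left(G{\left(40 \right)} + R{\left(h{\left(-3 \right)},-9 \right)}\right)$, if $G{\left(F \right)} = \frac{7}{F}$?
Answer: $\frac{837311}{40} \approx 20933.0$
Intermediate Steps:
$R{\left(q,O \right)} = q + 2 O q^{2}$ ($R{\left(q,O \right)} = q 2 O q + q = 2 O q q + q = 2 O q^{2} + q = q + 2 O q^{2}$)
$- 127 \left(G{\left(40 \right)} + R{\left(h{\left(-3 \right)},-9 \right)}\right) = - 127 \left(\frac{7}{40} - 3 \left(1 + 2 \left(-9\right) \left(-3\right)\right)\right) = - 127 \left(7 \cdot \frac{1}{40} - 3 \left(1 + 54\right)\right) = - 127 \left(\frac{7}{40} - 165\right) = \left(-127\right) \left(- \frac{6593}{40}\right) = \frac{837311}{40}$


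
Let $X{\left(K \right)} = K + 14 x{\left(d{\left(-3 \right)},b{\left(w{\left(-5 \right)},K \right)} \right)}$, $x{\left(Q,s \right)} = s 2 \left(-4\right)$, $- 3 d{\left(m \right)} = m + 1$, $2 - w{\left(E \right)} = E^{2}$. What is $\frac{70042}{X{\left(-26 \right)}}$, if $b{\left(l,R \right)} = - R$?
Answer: $- \frac{35021}{1469} \approx -23.84$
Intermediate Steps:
$w{\left(E \right)} = 2 - E^{2}$
$d{\left(m \right)} = - \frac{1}{3} - \frac{m}{3}$ ($d{\left(m \right)} = - \frac{m + 1}{3} = - \frac{1 + m}{3} = - \frac{1}{3} - \frac{m}{3}$)
$x{\left(Q,s \right)} = - 8 s$ ($x{\left(Q,s \right)} = 2 s \left(-4\right) = - 8 s$)
$X{\left(K \right)} = 113 K$ ($X{\left(K \right)} = K + 14 \left(- 8 \left(- K\right)\right) = K + 14 \cdot 8 K = K + 112 K = 113 K$)
$\frac{70042}{X{\left(-26 \right)}} = \frac{70042}{113 \left(-26\right)} = \frac{70042}{-2938} = 70042 \left(- \frac{1}{2938}\right) = - \frac{35021}{1469}$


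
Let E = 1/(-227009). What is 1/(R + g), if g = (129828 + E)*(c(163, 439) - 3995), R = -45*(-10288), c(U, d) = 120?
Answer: -227009/114099386160985 ≈ -1.9896e-9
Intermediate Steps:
E = -1/227009 ≈ -4.4051e-6
R = 462960
g = -114204482247625/227009 (g = (129828 - 1/227009)*(120 - 3995) = (29472124451/227009)*(-3875) = -114204482247625/227009 ≈ -5.0308e+8)
1/(R + g) = 1/(462960 - 114204482247625/227009) = 1/(-114099386160985/227009) = -227009/114099386160985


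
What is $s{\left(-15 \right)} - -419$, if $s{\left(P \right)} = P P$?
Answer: $644$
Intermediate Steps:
$s{\left(P \right)} = P^{2}$
$s{\left(-15 \right)} - -419 = \left(-15\right)^{2} - -419 = 225 + 419 = 644$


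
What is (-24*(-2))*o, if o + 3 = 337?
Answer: 16032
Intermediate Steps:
o = 334 (o = -3 + 337 = 334)
(-24*(-2))*o = -24*(-2)*334 = 48*334 = 16032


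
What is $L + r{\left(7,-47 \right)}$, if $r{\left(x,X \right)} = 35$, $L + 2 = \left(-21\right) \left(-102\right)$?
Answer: $2175$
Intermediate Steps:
$L = 2140$ ($L = -2 - -2142 = -2 + 2142 = 2140$)
$L + r{\left(7,-47 \right)} = 2140 + 35 = 2175$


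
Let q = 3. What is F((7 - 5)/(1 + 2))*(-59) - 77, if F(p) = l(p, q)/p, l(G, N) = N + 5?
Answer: -785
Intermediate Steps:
l(G, N) = 5 + N
F(p) = 8/p (F(p) = (5 + 3)/p = 8/p)
F((7 - 5)/(1 + 2))*(-59) - 77 = (8/(((7 - 5)/(1 + 2))))*(-59) - 77 = (8/((2/3)))*(-59) - 77 = (8/((2*(⅓))))*(-59) - 77 = (8/(⅔))*(-59) - 77 = (8*(3/2))*(-59) - 77 = 12*(-59) - 77 = -708 - 77 = -785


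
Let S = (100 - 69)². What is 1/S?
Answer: 1/961 ≈ 0.0010406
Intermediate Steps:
S = 961 (S = 31² = 961)
1/S = 1/961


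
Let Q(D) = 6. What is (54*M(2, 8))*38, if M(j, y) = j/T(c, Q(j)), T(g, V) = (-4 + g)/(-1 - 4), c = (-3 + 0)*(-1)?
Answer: 20520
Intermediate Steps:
c = 3 (c = -3*(-1) = 3)
T(g, V) = 4/5 - g/5 (T(g, V) = (-4 + g)/(-5) = (-4 + g)*(-1/5) = 4/5 - g/5)
M(j, y) = 5*j (M(j, y) = j/(4/5 - 1/5*3) = j/(4/5 - 3/5) = j/(1/5) = j*5 = 5*j)
(54*M(2, 8))*38 = (54*(5*2))*38 = (54*10)*38 = 540*38 = 20520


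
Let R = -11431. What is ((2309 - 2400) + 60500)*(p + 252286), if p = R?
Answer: 14549809695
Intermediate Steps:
p = -11431
((2309 - 2400) + 60500)*(p + 252286) = ((2309 - 2400) + 60500)*(-11431 + 252286) = (-91 + 60500)*240855 = 60409*240855 = 14549809695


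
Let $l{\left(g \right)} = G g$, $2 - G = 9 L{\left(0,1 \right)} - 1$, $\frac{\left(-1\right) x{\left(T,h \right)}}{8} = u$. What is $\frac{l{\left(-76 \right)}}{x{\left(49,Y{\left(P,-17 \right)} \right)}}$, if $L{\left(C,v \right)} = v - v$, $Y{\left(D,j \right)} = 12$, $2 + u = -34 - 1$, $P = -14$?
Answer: $- \frac{57}{74} \approx -0.77027$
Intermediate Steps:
$u = -37$ ($u = -2 - 35 = -37$)
$L{\left(C,v \right)} = 0$
$x{\left(T,h \right)} = 296$ ($x{\left(T,h \right)} = \left(-8\right) \left(-37\right) = 296$)
$G = 3$ ($G = 2 - \left(9 \cdot 0 - 1\right) = 2 - \left(0 - 1\right) = 2 - -1 = 2 + 1 = 3$)
$l{\left(g \right)} = 3 g$
$\frac{l{\left(-76 \right)}}{x{\left(49,Y{\left(P,-17 \right)} \right)}} = \frac{3 \left(-76\right)}{296} = \left(-228\right) \frac{1}{296} = - \frac{57}{74}$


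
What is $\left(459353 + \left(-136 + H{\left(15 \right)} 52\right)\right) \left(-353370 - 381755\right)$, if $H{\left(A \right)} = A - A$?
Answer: $-337581897125$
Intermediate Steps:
$H{\left(A \right)} = 0$
$\left(459353 + \left(-136 + H{\left(15 \right)} 52\right)\right) \left(-353370 - 381755\right) = \left(459353 + \left(-136 + 0 \cdot 52\right)\right) \left(-353370 - 381755\right) = \left(459353 + \left(-136 + 0\right)\right) \left(-735125\right) = \left(459353 - 136\right) \left(-735125\right) = 459217 \left(-735125\right) = -337581897125$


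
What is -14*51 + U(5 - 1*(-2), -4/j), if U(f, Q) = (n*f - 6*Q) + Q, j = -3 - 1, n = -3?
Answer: -740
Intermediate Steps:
j = -4
U(f, Q) = -5*Q - 3*f (U(f, Q) = (-3*f - 6*Q) + Q = (-6*Q - 3*f) + Q = -5*Q - 3*f)
-14*51 + U(5 - 1*(-2), -4/j) = -14*51 + (-(-20)/(-4) - 3*(5 - 1*(-2))) = -714 + (-(-20)*(-1)/4 - 3*(5 + 2)) = -714 + (-5*1 - 3*7) = -714 + (-5 - 21) = -714 - 26 = -740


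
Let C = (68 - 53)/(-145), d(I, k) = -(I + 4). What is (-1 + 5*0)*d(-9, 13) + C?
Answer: -148/29 ≈ -5.1034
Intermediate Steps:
d(I, k) = -4 - I (d(I, k) = -(4 + I) = -4 - I)
C = -3/29 (C = 15*(-1/145) = -3/29 ≈ -0.10345)
(-1 + 5*0)*d(-9, 13) + C = (-1 + 5*0)*(-4 - 1*(-9)) - 3/29 = (-1 + 0)*(-4 + 9) - 3/29 = -1*5 - 3/29 = -5 - 3/29 = -148/29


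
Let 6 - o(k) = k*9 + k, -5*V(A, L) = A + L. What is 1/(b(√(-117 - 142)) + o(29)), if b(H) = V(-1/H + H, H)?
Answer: -1838900/522516961 + 2595*I*√259/522516961 ≈ -0.0035193 + 7.9926e-5*I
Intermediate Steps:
V(A, L) = -A/5 - L/5 (V(A, L) = -(A + L)/5 = -A/5 - L/5)
b(H) = -2*H/5 + 1/(5*H) (b(H) = -(-1/H + H)/5 - H/5 = -(H - 1/H)/5 - H/5 = (-H/5 + 1/(5*H)) - H/5 = -2*H/5 + 1/(5*H))
o(k) = 6 - 10*k (o(k) = 6 - (k*9 + k) = 6 - (9*k + k) = 6 - 10*k)
1/(b(√(-117 - 142)) + o(29)) = 1/((1 - 2*(√(-117 - 142))²)/(5*(√(-117 - 142))) + (6 - 10*29)) = 1/((1 - 2*(√(-259))²)/(5*(√(-259))) + (6 - 290)) = 1/((1 - 2*(I*√259)²)/(5*((I*√259))) - 284) = 1/((-I*√259/259)*(1 - 2*(-259))/5 - 284) = 1/((-I*√259/259)*(1 + 518)/5 - 284) = 1/((⅕)*(-I*√259/259)*519 - 284) = 1/(-519*I*√259/1295 - 284) = 1/(-284 - 519*I*√259/1295)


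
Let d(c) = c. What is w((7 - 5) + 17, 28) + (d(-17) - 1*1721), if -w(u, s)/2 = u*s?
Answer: -2802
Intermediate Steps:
w(u, s) = -2*s*u (w(u, s) = -2*u*s = -2*s*u)
w((7 - 5) + 17, 28) + (d(-17) - 1*1721) = -2*28*((7 - 5) + 17) + (-17 - 1*1721) = -2*28*(2 + 17) + (-17 - 1721) = -2*28*19 - 1738 = -1064 - 1738 = -2802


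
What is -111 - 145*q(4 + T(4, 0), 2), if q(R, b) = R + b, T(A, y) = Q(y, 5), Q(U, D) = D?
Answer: -1706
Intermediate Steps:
T(A, y) = 5
-111 - 145*q(4 + T(4, 0), 2) = -111 - 145*((4 + 5) + 2) = -111 - 145*(9 + 2) = -111 - 145*11 = -111 - 1595 = -1706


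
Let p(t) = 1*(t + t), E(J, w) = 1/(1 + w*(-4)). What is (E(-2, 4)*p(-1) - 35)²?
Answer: 273529/225 ≈ 1215.7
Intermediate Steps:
E(J, w) = 1/(1 - 4*w)
p(t) = 2*t (p(t) = 1*(2*t) = 2*t)
(E(-2, 4)*p(-1) - 35)² = ((-1/(-1 + 4*4))*(2*(-1)) - 35)² = (-1/(-1 + 16)*(-2) - 35)² = (-1/15*(-2) - 35)² = (2/15 - 35)² = (-523/15)² = 273529/225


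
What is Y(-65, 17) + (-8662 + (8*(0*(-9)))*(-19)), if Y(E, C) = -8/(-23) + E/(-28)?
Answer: -5576609/644 ≈ -8659.3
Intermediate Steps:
Y(E, C) = 8/23 - E/28 (Y(E, C) = -8*(-1/23) + E*(-1/28) = 8/23 - E/28)
Y(-65, 17) + (-8662 + (8*(0*(-9)))*(-19)) = (8/23 - 1/28*(-65)) + (-8662 + (8*(0*(-9)))*(-19)) = (8/23 + 65/28) + (-8662 + (8*0)*(-19)) = 1719/644 + (-8662 + 0*(-19)) = 1719/644 + (-8662 + 0) = 1719/644 - 8662 = -5576609/644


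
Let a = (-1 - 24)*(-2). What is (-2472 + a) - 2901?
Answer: -5323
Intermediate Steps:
a = 50 (a = -25*(-2) = 50)
(-2472 + a) - 2901 = (-2472 + 50) - 2901 = -2422 - 2901 = -5323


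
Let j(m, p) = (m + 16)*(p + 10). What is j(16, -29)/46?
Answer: -304/23 ≈ -13.217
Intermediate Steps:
j(m, p) = (10 + p)*(16 + m) (j(m, p) = (16 + m)*(10 + p) = (10 + p)*(16 + m))
j(16, -29)/46 = (160 + 10*16 + 16*(-29) + 16*(-29))/46 = (160 + 160 - 464 - 464)*(1/46) = -608*1/46 = -304/23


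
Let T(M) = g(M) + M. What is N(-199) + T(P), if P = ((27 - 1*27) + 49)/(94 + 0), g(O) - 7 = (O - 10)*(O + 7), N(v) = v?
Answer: -2321843/8836 ≈ -262.77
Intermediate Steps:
g(O) = 7 + (-10 + O)*(7 + O) (g(O) = 7 + (O - 10)*(O + 7) = 7 + (-10 + O)*(7 + O))
P = 49/94 (P = ((27 - 27) + 49)/94 = (0 + 49)*(1/94) = 49*(1/94) = 49/94 ≈ 0.52128)
T(M) = -63 + M**2 - 2*M (T(M) = (-63 + M**2 - 3*M) + M = -63 + M**2 - 2*M)
N(-199) + T(P) = -199 + (-63 + (49/94)**2 - 2*49/94) = -199 + (-63 + 2401/8836 - 49/47) = -199 - 563479/8836 = -2321843/8836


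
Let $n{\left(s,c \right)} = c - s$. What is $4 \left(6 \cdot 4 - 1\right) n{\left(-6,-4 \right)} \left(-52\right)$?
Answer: $-9568$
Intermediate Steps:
$4 \left(6 \cdot 4 - 1\right) n{\left(-6,-4 \right)} \left(-52\right) = 4 \left(6 \cdot 4 - 1\right) \left(-4 - -6\right) \left(-52\right) = 4 \left(24 - 1\right) \left(-4 + 6\right) \left(-52\right) = 4 \cdot 23 \cdot 2 \left(-52\right) = 92 \cdot 2 \left(-52\right) = 184 \left(-52\right) = -9568$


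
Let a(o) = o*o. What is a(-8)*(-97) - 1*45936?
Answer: -52144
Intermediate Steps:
a(o) = o²
a(-8)*(-97) - 1*45936 = (-8)²*(-97) - 1*45936 = 64*(-97) - 45936 = -6208 - 45936 = -52144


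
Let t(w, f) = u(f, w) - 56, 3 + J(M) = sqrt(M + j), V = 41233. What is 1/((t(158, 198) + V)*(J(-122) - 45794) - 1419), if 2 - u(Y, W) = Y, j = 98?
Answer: -469202069/880602336292177210 - 40981*I*sqrt(6)/1761204672584354420 ≈ -5.3282e-10 - 5.6997e-14*I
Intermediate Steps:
u(Y, W) = 2 - Y
J(M) = -3 + sqrt(98 + M) (J(M) = -3 + sqrt(M + 98) = -3 + sqrt(98 + M))
t(w, f) = -54 - f (t(w, f) = (2 - f) - 56 = -54 - f)
1/((t(158, 198) + V)*(J(-122) - 45794) - 1419) = 1/(((-54 - 1*198) + 41233)*((-3 + sqrt(98 - 122)) - 45794) - 1419) = 1/(((-54 - 198) + 41233)*((-3 + sqrt(-24)) - 45794) - 1419) = 1/((-252 + 41233)*((-3 + 2*I*sqrt(6)) - 45794) - 1419) = 1/(40981*(-45797 + 2*I*sqrt(6)) - 1419) = 1/((-1876806857 + 81962*I*sqrt(6)) - 1419) = 1/(-1876808276 + 81962*I*sqrt(6))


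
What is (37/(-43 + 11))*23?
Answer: -851/32 ≈ -26.594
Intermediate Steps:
(37/(-43 + 11))*23 = (37/(-32))*23 = (37*(-1/32))*23 = -37/32*23 = -851/32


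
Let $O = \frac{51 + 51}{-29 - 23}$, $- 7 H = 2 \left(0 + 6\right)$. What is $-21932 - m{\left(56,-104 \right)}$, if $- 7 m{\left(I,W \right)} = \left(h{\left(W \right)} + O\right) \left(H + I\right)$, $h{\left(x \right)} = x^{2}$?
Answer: $\frac{39450666}{637} \approx 61932.0$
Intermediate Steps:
$H = - \frac{12}{7}$ ($H = - \frac{2 \left(0 + 6\right)}{7} = - \frac{2 \cdot 6}{7} = \left(- \frac{1}{7}\right) 12 = - \frac{12}{7} \approx -1.7143$)
$O = - \frac{51}{26}$ ($O = \frac{102}{-52} = 102 \left(- \frac{1}{52}\right) = - \frac{51}{26} \approx -1.9615$)
$m{\left(I,W \right)} = - \frac{\left(- \frac{51}{26} + W^{2}\right) \left(- \frac{12}{7} + I\right)}{7}$ ($m{\left(I,W \right)} = - \frac{\left(W^{2} - \frac{51}{26}\right) \left(- \frac{12}{7} + I\right)}{7} = - \frac{\left(- \frac{51}{26} + W^{2}\right) \left(- \frac{12}{7} + I\right)}{7}$)
$-21932 - m{\left(56,-104 \right)} = -21932 - \left(- \frac{306}{637} + \frac{12 \left(-104\right)^{2}}{49} + \frac{51}{182} \cdot 56 - 8 \left(-104\right)^{2}\right) = -21932 - \left(- \frac{306}{637} + \frac{12}{49} \cdot 10816 + \frac{204}{13} - 8 \cdot 10816\right) = -21932 - \left(- \frac{306}{637} + \frac{129792}{49} + \frac{204}{13} - 86528\right) = -21932 - - \frac{53421350}{637} = -21932 + \frac{53421350}{637} = \frac{39450666}{637}$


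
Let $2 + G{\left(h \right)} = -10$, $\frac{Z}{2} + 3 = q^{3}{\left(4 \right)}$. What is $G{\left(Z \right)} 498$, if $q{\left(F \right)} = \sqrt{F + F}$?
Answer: $-5976$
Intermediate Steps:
$q{\left(F \right)} = \sqrt{2} \sqrt{F}$ ($q{\left(F \right)} = \sqrt{2 F} = \sqrt{2} \sqrt{F}$)
$Z = -6 + 32 \sqrt{2}$ ($Z = -6 + 2 \left(\sqrt{2} \sqrt{4}\right)^{3} = -6 + 2 \left(\sqrt{2} \cdot 2\right)^{3} = -6 + 2 \left(2 \sqrt{2}\right)^{3} = -6 + 2 \cdot 16 \sqrt{2} = -6 + 32 \sqrt{2} \approx 39.255$)
$G{\left(h \right)} = -12$ ($G{\left(h \right)} = -2 - 10 = -12$)
$G{\left(Z \right)} 498 = \left(-12\right) 498 = -5976$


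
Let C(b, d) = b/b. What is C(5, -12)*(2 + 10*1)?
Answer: 12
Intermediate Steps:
C(b, d) = 1
C(5, -12)*(2 + 10*1) = 1*(2 + 10*1) = 1*(2 + 10) = 1*12 = 12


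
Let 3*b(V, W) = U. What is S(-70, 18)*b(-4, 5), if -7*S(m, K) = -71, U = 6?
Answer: 142/7 ≈ 20.286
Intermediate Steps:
S(m, K) = 71/7 (S(m, K) = -1/7*(-71) = 71/7)
b(V, W) = 2 (b(V, W) = (1/3)*6 = 2)
S(-70, 18)*b(-4, 5) = (71/7)*2 = 142/7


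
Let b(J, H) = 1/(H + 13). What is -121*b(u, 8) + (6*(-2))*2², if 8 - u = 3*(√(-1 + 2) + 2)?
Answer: -1129/21 ≈ -53.762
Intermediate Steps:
u = -1 (u = 8 - 3*(√(-1 + 2) + 2) = 8 - 3*(√1 + 2) = 8 - 3*(1 + 2) = 8 - 3*3 = 8 - 1*9 = 8 - 9 = -1)
b(J, H) = 1/(13 + H)
-121*b(u, 8) + (6*(-2))*2² = -121/(13 + 8) + (6*(-2))*2² = -121/21 - 12*4 = -121*1/21 - 48 = -121/21 - 48 = -1129/21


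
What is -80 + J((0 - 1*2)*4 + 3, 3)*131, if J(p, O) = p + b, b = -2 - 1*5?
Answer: -1652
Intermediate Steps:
b = -7 (b = -2 - 5 = -7)
J(p, O) = -7 + p (J(p, O) = p - 7 = -7 + p)
-80 + J((0 - 1*2)*4 + 3, 3)*131 = -80 + (-7 + ((0 - 1*2)*4 + 3))*131 = -80 + (-7 + ((0 - 2)*4 + 3))*131 = -80 + (-7 + (-2*4 + 3))*131 = -80 + (-7 + (-8 + 3))*131 = -80 + (-7 - 5)*131 = -80 - 12*131 = -80 - 1572 = -1652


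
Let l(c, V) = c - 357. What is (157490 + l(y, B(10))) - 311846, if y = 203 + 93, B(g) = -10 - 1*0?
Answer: -154417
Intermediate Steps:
B(g) = -10 (B(g) = -10 + 0 = -10)
y = 296
l(c, V) = -357 + c
(157490 + l(y, B(10))) - 311846 = (157490 + (-357 + 296)) - 311846 = (157490 - 61) - 311846 = 157429 - 311846 = -154417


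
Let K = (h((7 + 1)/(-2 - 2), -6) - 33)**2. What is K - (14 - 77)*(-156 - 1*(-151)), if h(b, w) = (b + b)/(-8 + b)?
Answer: 18694/25 ≈ 747.76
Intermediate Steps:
h(b, w) = 2*b/(-8 + b) (h(b, w) = (2*b)/(-8 + b) = 2*b/(-8 + b))
K = 26569/25 (K = (2*((7 + 1)/(-2 - 2))/(-8 + (7 + 1)/(-2 - 2)) - 33)**2 = (2*(8/(-4))/(-8 + 8/(-4)) - 33)**2 = (2*(8*(-1/4))/(-8 + 8*(-1/4)) - 33)**2 = (2*(-2)/(-8 - 2) - 33)**2 = (2*(-2)/(-10) - 33)**2 = (2*(-2)*(-1/10) - 33)**2 = (2/5 - 33)**2 = (-163/5)**2 = 26569/25 ≈ 1062.8)
K - (14 - 77)*(-156 - 1*(-151)) = 26569/25 - (14 - 77)*(-156 - 1*(-151)) = 26569/25 - (-63)*(-156 + 151) = 26569/25 - (-63)*(-5) = 26569/25 - 1*315 = 26569/25 - 315 = 18694/25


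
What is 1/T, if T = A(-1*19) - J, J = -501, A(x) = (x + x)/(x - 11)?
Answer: 15/7534 ≈ 0.0019910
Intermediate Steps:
A(x) = 2*x/(-11 + x) (A(x) = (2*x)/(-11 + x) = 2*x/(-11 + x))
T = 7534/15 (T = 2*(-1*19)/(-11 - 1*19) - 1*(-501) = 2*(-19)/(-11 - 19) + 501 = 2*(-19)/(-30) + 501 = 2*(-19)*(-1/30) + 501 = 19/15 + 501 = 7534/15 ≈ 502.27)
1/T = 1/(7534/15) = 15/7534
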